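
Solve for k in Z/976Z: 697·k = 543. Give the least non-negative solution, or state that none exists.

gcd(697, 976) = 1, so a unique solution mod 976 exists.
697⁻¹ ≡ 969 (mod 976).
k ≡ 969·543 ≡ 103 (mod 976).

103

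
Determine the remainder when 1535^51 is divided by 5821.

2941

Using repeated squaring:
51 in binary is 110011, i.e. 51 = 32 + 16 + 2 + 1.
1535^1 ≡ 1535 (mod 5821)
1535^2 ≡ 1535^2 = 2356225 ≡ 4541 (mod 5821)
1535^4 ≡ 4541^2 = 20620681 ≡ 2699 (mod 5821)
1535^8 ≡ 2699^2 = 7284601 ≡ 2530 (mod 5821)
1535^16 ≡ 2530^2 = 6400900 ≡ 3621 (mod 5821)
1535^32 ≡ 3621^2 = 13111641 ≡ 2749 (mod 5821)
1535^51 = 1535^32 × 1535^16 × 1535^2 × 1535^1 ≡ 2749 × 3621 × 4541 × 1535 (mod 5821).
Accumulate the product:
2749 × 3621 = 9954129 ≡ 219
219 × 4541 = 994479 ≡ 4909
4909 × 1535 = 7535315 ≡ 2941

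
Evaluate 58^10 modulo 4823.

2760

By square-and-multiply:
10 in binary is 1010, i.e. 10 = 8 + 2.
58^1 ≡ 58 (mod 4823)
58^2 ≡ 58^2 = 3364 (mod 4823)
58^4 ≡ 3364^2 = 11316496 ≡ 1738 (mod 4823)
58^8 ≡ 1738^2 = 3020644 ≡ 1446 (mod 4823)
58^10 = 58^8 * 58^2 ≡ 1446 * 3364 (mod 4823).
1446 * 3364 = 4864344 ≡ 2760 (mod 4823).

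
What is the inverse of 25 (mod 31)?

5

Run the extended Euclidean algorithm:
31 = 1*25 + 6
25 = 4*6 + 1
6 = 6*1 + 0
gcd(25, 31) = 1, so the inverse exists.
Back-substitute for 1:
1 = 1*25 − 4*6
  = −4*31 + 5*25
So 25⁻¹ ≡ 5 (mod 31).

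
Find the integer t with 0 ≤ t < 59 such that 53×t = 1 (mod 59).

49

59 = 1×53 + 6
53 = 8×6 + 5
6 = 1×5 + 1
5 = 5×1 + 0
gcd(53, 59) = 1, so the inverse exists.
Bézout: 1 = 9×59 − 10×53.
So 53⁻¹ ≡ −10 ≡ 49 (mod 59).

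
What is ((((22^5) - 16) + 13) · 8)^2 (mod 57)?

(22)^5 ≡ 34 (mod 57)
34 - 16 = 18
18 + 13 = 31
31 · 8 = 248 ≡ 20 (mod 57)
(20)^2 ≡ 1 (mod 57)

1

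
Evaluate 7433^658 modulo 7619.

1448

Using repeated squaring:
658 in binary is 1010010010, i.e. 658 = 512 + 128 + 16 + 2.
7433^1 ≡ 7433 (mod 7619)
7433^2 ≡ 7433^2 = 55249489 ≡ 4120 (mod 7619)
7433^4 ≡ 4120^2 = 16974400 ≡ 6887 (mod 7619)
7433^8 ≡ 6887^2 = 47430769 ≡ 2494 (mod 7619)
7433^16 ≡ 2494^2 = 6220036 ≡ 2932 (mod 7619)
7433^32 ≡ 2932^2 = 8596624 ≡ 2392 (mod 7619)
7433^64 ≡ 2392^2 = 5721664 ≡ 7414 (mod 7619)
7433^128 ≡ 7414^2 = 54967396 ≡ 3930 (mod 7619)
7433^256 ≡ 3930^2 = 15444900 ≡ 1187 (mod 7619)
7433^512 ≡ 1187^2 = 1408969 ≡ 7073 (mod 7619)
7433^658 = 7433^512 * 7433^128 * 7433^16 * 7433^2 ≡ 7073 * 3930 * 2932 * 4120 (mod 7619).
Accumulate the product:
7073 * 3930 = 27796890 ≡ 2778
2778 * 2932 = 8145096 ≡ 385
385 * 4120 = 1586200 ≡ 1448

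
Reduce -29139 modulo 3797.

1237

-29139 = -8×3797 + 1237, so -29139 ≡ 1237 (mod 3797).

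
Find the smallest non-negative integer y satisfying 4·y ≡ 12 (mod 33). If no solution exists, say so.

gcd(4, 33) = 1, so a unique solution mod 33 exists.
4⁻¹ ≡ 25 (mod 33).
y ≡ 25·12 ≡ 3 (mod 33).

3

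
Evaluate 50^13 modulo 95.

50

Compute successive squares:
13 in binary is 1101, i.e. 13 = 8 + 4 + 1.
50^1 ≡ 50 (mod 95)
50^2 ≡ 50^2 = 2500 ≡ 30 (mod 95)
50^4 ≡ 30^2 = 900 ≡ 45 (mod 95)
50^8 ≡ 45^2 = 2025 ≡ 30 (mod 95)
50^13 = 50^8 × 50^4 × 50^1 ≡ 30 × 45 × 50 (mod 95).
Accumulate the product:
30 × 45 = 1350 ≡ 20
20 × 50 = 1000 ≡ 50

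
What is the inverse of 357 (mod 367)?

Run the extended Euclidean algorithm:
367 = 1*357 + 10
357 = 35*10 + 7
10 = 1*7 + 3
7 = 2*3 + 1
3 = 3*1 + 0
gcd(357, 367) = 1, so the inverse exists.
Back-substitute for 1:
1 = 1*7 − 2*3
  = −2*10 + 3*7
  = 3*357 − 107*10
  = −107*367 + 110*357
So 357⁻¹ ≡ 110 (mod 367).

110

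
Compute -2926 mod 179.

-2926 = -17×179 + 117, so -2926 ≡ 117 (mod 179).

117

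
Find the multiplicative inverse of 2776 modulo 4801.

358

4801 = 1·2776 + 2025
2776 = 1·2025 + 751
2025 = 2·751 + 523
751 = 1·523 + 228
523 = 2·228 + 67
228 = 3·67 + 27
67 = 2·27 + 13
27 = 2·13 + 1
13 = 13·1 + 0
gcd(2776, 4801) = 1, so the inverse exists.
Bézout: 1 = −207·4801 + 358·2776.
So 2776⁻¹ ≡ 358 (mod 4801).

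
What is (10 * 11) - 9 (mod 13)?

10 * 11 = 110 ≡ 6 (mod 13)
6 - 9 = -3 ≡ 10 (mod 13)

10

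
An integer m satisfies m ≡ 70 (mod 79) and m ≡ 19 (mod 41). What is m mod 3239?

1413

79⁻¹ mod 41: 79*27 ≡ 1 (mod 41), so 79⁻¹ ≡ 27.
m = 70 + 79*((19 − 70)*27 mod 41) = 70 + 79*17 = 1413.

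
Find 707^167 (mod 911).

Compute successive squares:
167 in binary is 10100111, i.e. 167 = 128 + 32 + 4 + 2 + 1.
707^1 ≡ 707 (mod 911)
707^2 ≡ 707^2 = 499849 ≡ 621 (mod 911)
707^4 ≡ 621^2 = 385641 ≡ 288 (mod 911)
707^8 ≡ 288^2 = 82944 ≡ 43 (mod 911)
707^16 ≡ 43^2 = 1849 ≡ 27 (mod 911)
707^32 ≡ 27^2 = 729 (mod 911)
707^64 ≡ 729^2 = 531441 ≡ 328 (mod 911)
707^128 ≡ 328^2 = 107584 ≡ 86 (mod 911)
707^167 = 707^128 · 707^32 · 707^4 · 707^2 · 707^1 ≡ 86 · 729 · 288 · 621 · 707 (mod 911).
Accumulate the product:
86 · 729 = 62694 ≡ 746
746 · 288 = 214848 ≡ 763
763 · 621 = 473823 ≡ 103
103 · 707 = 72821 ≡ 852

852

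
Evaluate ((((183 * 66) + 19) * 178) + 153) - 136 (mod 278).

183 * 66 = 12078 ≡ 124 (mod 278)
124 + 19 = 143
143 * 178 = 25454 ≡ 156 (mod 278)
156 + 153 = 309 ≡ 31 (mod 278)
31 - 136 = -105 ≡ 173 (mod 278)

173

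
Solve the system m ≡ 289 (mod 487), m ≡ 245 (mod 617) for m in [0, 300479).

203855

487⁻¹ mod 617: 487·299 ≡ 1 (mod 617), so 487⁻¹ ≡ 299.
m = 289 + 487·((245 − 289)·299 mod 617) = 289 + 487·418 = 203855.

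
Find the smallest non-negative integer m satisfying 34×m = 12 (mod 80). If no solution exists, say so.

gcd(34, 80) = 2, and 2 | 12, so solutions exist.
Divide through by 2: 17×m ≡ 6 mod 40.
17⁻¹ ≡ 33 (mod 40).
m ≡ 33×6 ≡ 38 (mod 40).
The smallest non-negative solution is m = 38.

38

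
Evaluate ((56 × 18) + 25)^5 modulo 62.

56 × 18 = 1008 ≡ 16 (mod 62)
16 + 25 = 41
(41)^5 ≡ 25 (mod 62)

25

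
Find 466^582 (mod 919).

234

582 in binary is 1001000110, i.e. 582 = 512 + 64 + 4 + 2.
466^1 ≡ 466 (mod 919)
466^2 ≡ 466^2 = 217156 ≡ 272 (mod 919)
466^4 ≡ 272^2 = 73984 ≡ 464 (mod 919)
466^8 ≡ 464^2 = 215296 ≡ 250 (mod 919)
466^16 ≡ 250^2 = 62500 ≡ 8 (mod 919)
466^32 ≡ 8^2 = 64 (mod 919)
466^64 ≡ 64^2 = 4096 ≡ 420 (mod 919)
466^128 ≡ 420^2 = 176400 ≡ 871 (mod 919)
466^256 ≡ 871^2 = 758641 ≡ 466 (mod 919)
466^512 ≡ 466^2 = 217156 ≡ 272 (mod 919)
466^582 = 466^512 · 466^64 · 466^4 · 466^2 ≡ 272 · 420 · 464 · 272 (mod 919).
Accumulate the product:
272 · 420 = 114240 ≡ 284
284 · 464 = 131776 ≡ 359
359 · 272 = 97648 ≡ 234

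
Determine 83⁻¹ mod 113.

64

By the extended Euclidean algorithm:
113 = 1·83 + 30
83 = 2·30 + 23
30 = 1·23 + 7
23 = 3·7 + 2
7 = 3·2 + 1
2 = 2·1 + 0
gcd(83, 113) = 1, so the inverse exists.
Bézout: 1 = 36·113 − 49·83.
So 83⁻¹ ≡ −49 ≡ 64 (mod 113).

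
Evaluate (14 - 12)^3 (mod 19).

8

14 - 12 = 2
(2)^3 ≡ 8 (mod 19)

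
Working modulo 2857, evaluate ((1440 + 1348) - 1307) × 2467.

2381

1440 + 1348 = 2788
2788 - 1307 = 1481
1481 × 2467 = 3653627 ≡ 2381 (mod 2857)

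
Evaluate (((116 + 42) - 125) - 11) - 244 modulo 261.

39

116 + 42 = 158
158 - 125 = 33
33 - 11 = 22
22 - 244 = -222 ≡ 39 (mod 261)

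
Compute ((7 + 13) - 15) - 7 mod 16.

14

7 + 13 = 20 ≡ 4 (mod 16)
4 - 15 = -11 ≡ 5 (mod 16)
5 - 7 = -2 ≡ 14 (mod 16)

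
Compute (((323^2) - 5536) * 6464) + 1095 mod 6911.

1914

(323)^2 ≡ 664 (mod 6911)
664 - 5536 = -4872 ≡ 2039 (mod 6911)
2039 * 6464 = 13180096 ≡ 819 (mod 6911)
819 + 1095 = 1914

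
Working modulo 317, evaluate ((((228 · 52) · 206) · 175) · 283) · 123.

186

228 · 52 = 11856 ≡ 127 (mod 317)
127 · 206 = 26162 ≡ 168 (mod 317)
168 · 175 = 29400 ≡ 236 (mod 317)
236 · 283 = 66788 ≡ 218 (mod 317)
218 · 123 = 26814 ≡ 186 (mod 317)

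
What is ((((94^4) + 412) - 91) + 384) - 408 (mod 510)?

313

(94)^4 ≡ 16 (mod 510)
16 + 412 = 428
428 - 91 = 337
337 + 384 = 721 ≡ 211 (mod 510)
211 - 408 = -197 ≡ 313 (mod 510)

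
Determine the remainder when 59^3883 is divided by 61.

18

59^1 ≡ 59 (mod 61)
59^2 ≡ 59^2 = 3481 ≡ 4 (mod 61)
59^4 ≡ 4^2 = 16 (mod 61)
59^8 ≡ 16^2 = 256 ≡ 12 (mod 61)
59^16 ≡ 12^2 = 144 ≡ 22 (mod 61)
59^32 ≡ 22^2 = 484 ≡ 57 (mod 61)
59^64 ≡ 57^2 = 3249 ≡ 16 (mod 61)
59^128 ≡ 16^2 = 256 ≡ 12 (mod 61)
59^256 ≡ 12^2 = 144 ≡ 22 (mod 61)
59^512 ≡ 22^2 = 484 ≡ 57 (mod 61)
59^1024 ≡ 57^2 = 3249 ≡ 16 (mod 61)
59^2048 ≡ 16^2 = 256 ≡ 12 (mod 61)
59^3883 = 59^2048 · 59^1024 · 59^512 · 59^256 · 59^32 · 59^8 · 59^2 · 59^1 ≡ 12 · 16 · 57 · 22 · 57 · 12 · 4 · 59 (mod 61).
Accumulate the product:
12 · 16 = 192 ≡ 9
9 · 57 = 513 ≡ 25
25 · 22 = 550 ≡ 1
1 · 57 = 57
57 · 12 = 684 ≡ 13
13 · 4 = 52
52 · 59 = 3068 ≡ 18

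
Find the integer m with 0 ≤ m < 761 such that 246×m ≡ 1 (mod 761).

761 = 3·246 + 23
246 = 10·23 + 16
23 = 1·16 + 7
16 = 2·7 + 2
7 = 3·2 + 1
2 = 2·1 + 0
gcd(246, 761) = 1, so the inverse exists.
Back-substitute for 1:
1 = 1·7 − 3·2
  = −3·16 + 7·7
  = 7·23 − 10·16
  = −10·246 + 107·23
  = 107·761 − 331·246
So 246⁻¹ ≡ −331 ≡ 430 (mod 761).

430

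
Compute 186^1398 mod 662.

96

1398 in binary is 10101110110, i.e. 1398 = 1024 + 256 + 64 + 32 + 16 + 4 + 2.
186^1 ≡ 186 (mod 662)
186^2 ≡ 186^2 = 34596 ≡ 172 (mod 662)
186^4 ≡ 172^2 = 29584 ≡ 456 (mod 662)
186^8 ≡ 456^2 = 207936 ≡ 68 (mod 662)
186^16 ≡ 68^2 = 4624 ≡ 652 (mod 662)
186^32 ≡ 652^2 = 425104 ≡ 100 (mod 662)
186^64 ≡ 100^2 = 10000 ≡ 70 (mod 662)
186^128 ≡ 70^2 = 4900 ≡ 266 (mod 662)
186^256 ≡ 266^2 = 70756 ≡ 584 (mod 662)
186^512 ≡ 584^2 = 341056 ≡ 126 (mod 662)
186^1024 ≡ 126^2 = 15876 ≡ 650 (mod 662)
186^1398 = 186^1024 * 186^256 * 186^64 * 186^32 * 186^16 * 186^4 * 186^2 ≡ 650 * 584 * 70 * 100 * 652 * 456 * 172 (mod 662).
Accumulate the product:
650 * 584 = 379600 ≡ 274
274 * 70 = 19180 ≡ 644
644 * 100 = 64400 ≡ 186
186 * 652 = 121272 ≡ 126
126 * 456 = 57456 ≡ 524
524 * 172 = 90128 ≡ 96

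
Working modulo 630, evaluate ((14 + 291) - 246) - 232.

457

14 + 291 = 305
305 - 246 = 59
59 - 232 = -173 ≡ 457 (mod 630)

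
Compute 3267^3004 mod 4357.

Using repeated squaring:
3004 in binary is 101110111100, i.e. 3004 = 2048 + 512 + 256 + 128 + 32 + 16 + 8 + 4.
3267^1 ≡ 3267 (mod 4357)
3267^2 ≡ 3267^2 = 10673289 ≡ 2996 (mod 4357)
3267^4 ≡ 2996^2 = 8976016 ≡ 596 (mod 4357)
3267^8 ≡ 596^2 = 355216 ≡ 2299 (mod 4357)
3267^16 ≡ 2299^2 = 5285401 ≡ 360 (mod 4357)
3267^32 ≡ 360^2 = 129600 ≡ 3247 (mod 4357)
3267^64 ≡ 3247^2 = 10543009 ≡ 3426 (mod 4357)
3267^128 ≡ 3426^2 = 11737476 ≡ 4075 (mod 4357)
3267^256 ≡ 4075^2 = 16605625 ≡ 1098 (mod 4357)
3267^512 ≡ 1098^2 = 1205604 ≡ 3072 (mod 4357)
3267^1024 ≡ 3072^2 = 9437184 ≡ 4279 (mod 4357)
3267^2048 ≡ 4279^2 = 18309841 ≡ 1727 (mod 4357)
3267^3004 = 3267^2048 · 3267^512 · 3267^256 · 3267^128 · 3267^32 · 3267^16 · 3267^8 · 3267^4 ≡ 1727 · 3072 · 1098 · 4075 · 3247 · 360 · 2299 · 596 (mod 4357).
Accumulate the product:
1727 · 3072 = 5305344 ≡ 2875
2875 · 1098 = 3156750 ≡ 2282
2282 · 4075 = 9299150 ≡ 1312
1312 · 3247 = 4260064 ≡ 3275
3275 · 360 = 1179000 ≡ 2610
2610 · 2299 = 6000390 ≡ 801
801 · 596 = 477396 ≡ 2483

2483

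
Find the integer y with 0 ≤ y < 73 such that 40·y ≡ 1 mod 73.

42

Apply the Euclidean algorithm and back-substitute:
73 = 1×40 + 33
40 = 1×33 + 7
33 = 4×7 + 5
7 = 1×5 + 2
5 = 2×2 + 1
2 = 2×1 + 0
gcd(40, 73) = 1, so the inverse exists.
Bézout: 1 = 17×73 − 31×40.
So 40⁻¹ ≡ −31 ≡ 42 (mod 73).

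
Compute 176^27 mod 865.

366

Using repeated squaring:
27 in binary is 11011, i.e. 27 = 16 + 8 + 2 + 1.
176^1 ≡ 176 (mod 865)
176^2 ≡ 176^2 = 30976 ≡ 701 (mod 865)
176^4 ≡ 701^2 = 491401 ≡ 81 (mod 865)
176^8 ≡ 81^2 = 6561 ≡ 506 (mod 865)
176^16 ≡ 506^2 = 256036 ≡ 861 (mod 865)
176^27 = 176^16 × 176^8 × 176^2 × 176^1 ≡ 861 × 506 × 701 × 176 (mod 865).
Accumulate the product:
861 × 506 = 435666 ≡ 571
571 × 701 = 400271 ≡ 641
641 × 176 = 112816 ≡ 366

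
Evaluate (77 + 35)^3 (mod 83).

77 + 35 = 112 ≡ 29 (mod 83)
(29)^3 ≡ 70 (mod 83)

70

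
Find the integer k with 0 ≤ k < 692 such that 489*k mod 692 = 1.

By the extended Euclidean algorithm:
692 = 1*489 + 203
489 = 2*203 + 83
203 = 2*83 + 37
83 = 2*37 + 9
37 = 4*9 + 1
9 = 9*1 + 0
gcd(489, 692) = 1, so the inverse exists.
Back-substitute for 1:
1 = 1*37 − 4*9
  = −4*83 + 9*37
  = 9*203 − 22*83
  = −22*489 + 53*203
  = 53*692 − 75*489
So 489⁻¹ ≡ −75 ≡ 617 (mod 692).

617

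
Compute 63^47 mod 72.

63

Compute successive squares:
63^1 ≡ 63 (mod 72)
63^2 ≡ 63^2 = 3969 ≡ 9 (mod 72)
63^4 ≡ 9^2 = 81 ≡ 9 (mod 72)
63^8 ≡ 9^2 = 81 ≡ 9 (mod 72)
63^16 ≡ 9^2 = 81 ≡ 9 (mod 72)
63^32 ≡ 9^2 = 81 ≡ 9 (mod 72)
63^47 = 63^32 · 63^8 · 63^4 · 63^2 · 63^1 ≡ 9 · 9 · 9 · 9 · 63 (mod 72).
Accumulate the product:
9 · 9 = 81 ≡ 9
9 · 9 = 81 ≡ 9
9 · 9 = 81 ≡ 9
9 · 63 = 567 ≡ 63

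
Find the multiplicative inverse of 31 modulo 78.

78 = 2·31 + 16
31 = 1·16 + 15
16 = 1·15 + 1
15 = 15·1 + 0
gcd(31, 78) = 1, so the inverse exists.
Bézout: 1 = 2·78 − 5·31.
So 31⁻¹ ≡ −5 ≡ 73 (mod 78).

73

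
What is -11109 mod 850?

791

-11109 = -14×850 + 791, so -11109 ≡ 791 (mod 850).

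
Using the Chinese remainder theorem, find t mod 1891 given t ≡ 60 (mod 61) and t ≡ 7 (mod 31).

61⁻¹ mod 31: 61·30 ≡ 1 (mod 31), so 61⁻¹ ≡ 30.
t = 60 + 61·((7 − 60)·30 mod 31) = 60 + 61·22 = 1402.
Check: 1402 mod 61 = 60, 1402 mod 31 = 7. ✓

1402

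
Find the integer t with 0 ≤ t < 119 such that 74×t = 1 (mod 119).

37

Apply the Euclidean algorithm and back-substitute:
119 = 1·74 + 45
74 = 1·45 + 29
45 = 1·29 + 16
29 = 1·16 + 13
16 = 1·13 + 3
13 = 4·3 + 1
3 = 3·1 + 0
gcd(74, 119) = 1, so the inverse exists.
Back-substitute for 1:
1 = 1·13 − 4·3
  = −4·16 + 5·13
  = 5·29 − 9·16
  = −9·45 + 14·29
  = 14·74 − 23·45
  = −23·119 + 37·74
So 74⁻¹ ≡ 37 (mod 119).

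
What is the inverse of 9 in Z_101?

101 = 11·9 + 2
9 = 4·2 + 1
2 = 2·1 + 0
gcd(9, 101) = 1, so the inverse exists.
Bézout: 1 = −4·101 + 45·9.
So 9⁻¹ ≡ 45 (mod 101).

45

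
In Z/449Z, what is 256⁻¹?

Apply the Euclidean algorithm and back-substitute:
449 = 1*256 + 193
256 = 1*193 + 63
193 = 3*63 + 4
63 = 15*4 + 3
4 = 1*3 + 1
3 = 3*1 + 0
gcd(256, 449) = 1, so the inverse exists.
Back-substitute for 1:
1 = 1*4 − 1*3
  = −1*63 + 16*4
  = 16*193 − 49*63
  = −49*256 + 65*193
  = 65*449 − 114*256
So 256⁻¹ ≡ −114 ≡ 335 (mod 449).

335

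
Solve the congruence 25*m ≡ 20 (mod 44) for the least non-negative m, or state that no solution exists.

36

gcd(25, 44) = 1, so a unique solution mod 44 exists.
25⁻¹ ≡ 37 (mod 44).
m ≡ 37*20 ≡ 36 (mod 44).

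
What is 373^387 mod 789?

493

387 in binary is 110000011, i.e. 387 = 256 + 128 + 2 + 1.
373^1 ≡ 373 (mod 789)
373^2 ≡ 373^2 = 139129 ≡ 265 (mod 789)
373^4 ≡ 265^2 = 70225 ≡ 4 (mod 789)
373^8 ≡ 4^2 = 16 (mod 789)
373^16 ≡ 16^2 = 256 (mod 789)
373^32 ≡ 256^2 = 65536 ≡ 49 (mod 789)
373^64 ≡ 49^2 = 2401 ≡ 34 (mod 789)
373^128 ≡ 34^2 = 1156 ≡ 367 (mod 789)
373^256 ≡ 367^2 = 134689 ≡ 559 (mod 789)
373^387 = 373^256 × 373^128 × 373^2 × 373^1 ≡ 559 × 367 × 265 × 373 (mod 789).
Accumulate the product:
559 × 367 = 205153 ≡ 13
13 × 265 = 3445 ≡ 289
289 × 373 = 107797 ≡ 493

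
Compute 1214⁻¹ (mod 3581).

3581 = 2×1214 + 1153
1214 = 1×1153 + 61
1153 = 18×61 + 55
61 = 1×55 + 6
55 = 9×6 + 1
6 = 6×1 + 0
gcd(1214, 3581) = 1, so the inverse exists.
Bézout: 1 = 199×3581 − 587×1214.
So 1214⁻¹ ≡ −587 ≡ 2994 (mod 3581).

2994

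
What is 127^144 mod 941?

Compute successive squares:
144 in binary is 10010000, i.e. 144 = 128 + 16.
127^1 ≡ 127 (mod 941)
127^2 ≡ 127^2 = 16129 ≡ 132 (mod 941)
127^4 ≡ 132^2 = 17424 ≡ 486 (mod 941)
127^8 ≡ 486^2 = 236196 ≡ 5 (mod 941)
127^16 ≡ 5^2 = 25 (mod 941)
127^32 ≡ 25^2 = 625 (mod 941)
127^64 ≡ 625^2 = 390625 ≡ 110 (mod 941)
127^128 ≡ 110^2 = 12100 ≡ 808 (mod 941)
127^144 = 127^128 * 127^16 ≡ 808 * 25 (mod 941).
808 * 25 = 20200 ≡ 439 (mod 941).

439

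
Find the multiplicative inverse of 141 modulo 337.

98

Apply the Euclidean algorithm and back-substitute:
337 = 2×141 + 55
141 = 2×55 + 31
55 = 1×31 + 24
31 = 1×24 + 7
24 = 3×7 + 3
7 = 2×3 + 1
3 = 3×1 + 0
gcd(141, 337) = 1, so the inverse exists.
Back-substitute for 1:
1 = 1×7 − 2×3
  = −2×24 + 7×7
  = 7×31 − 9×24
  = −9×55 + 16×31
  = 16×141 − 41×55
  = −41×337 + 98×141
So 141⁻¹ ≡ 98 (mod 337).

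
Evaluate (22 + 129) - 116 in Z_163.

35

22 + 129 = 151
151 - 116 = 35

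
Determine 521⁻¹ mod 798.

677

Apply the Euclidean algorithm and back-substitute:
798 = 1×521 + 277
521 = 1×277 + 244
277 = 1×244 + 33
244 = 7×33 + 13
33 = 2×13 + 7
13 = 1×7 + 6
7 = 1×6 + 1
6 = 6×1 + 0
gcd(521, 798) = 1, so the inverse exists.
Back-substitute for 1:
1 = 1×7 − 1×6
  = −1×13 + 2×7
  = 2×33 − 5×13
  = −5×244 + 37×33
  = 37×277 − 42×244
  = −42×521 + 79×277
  = 79×798 − 121×521
So 521⁻¹ ≡ −121 ≡ 677 (mod 798).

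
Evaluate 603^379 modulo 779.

147

379 in binary is 101111011, i.e. 379 = 256 + 64 + 32 + 16 + 8 + 2 + 1.
603^1 ≡ 603 (mod 779)
603^2 ≡ 603^2 = 363609 ≡ 595 (mod 779)
603^4 ≡ 595^2 = 354025 ≡ 359 (mod 779)
603^8 ≡ 359^2 = 128881 ≡ 346 (mod 779)
603^16 ≡ 346^2 = 119716 ≡ 529 (mod 779)
603^32 ≡ 529^2 = 279841 ≡ 180 (mod 779)
603^64 ≡ 180^2 = 32400 ≡ 461 (mod 779)
603^128 ≡ 461^2 = 212521 ≡ 633 (mod 779)
603^256 ≡ 633^2 = 400689 ≡ 283 (mod 779)
603^379 = 603^256 × 603^64 × 603^32 × 603^16 × 603^8 × 603^2 × 603^1 ≡ 283 × 461 × 180 × 529 × 346 × 595 × 603 (mod 779).
Accumulate the product:
283 × 461 = 130463 ≡ 370
370 × 180 = 66600 ≡ 385
385 × 529 = 203665 ≡ 346
346 × 346 = 119716 ≡ 529
529 × 595 = 314755 ≡ 39
39 × 603 = 23517 ≡ 147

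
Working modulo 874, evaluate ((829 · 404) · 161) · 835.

828

829 · 404 = 334916 ≡ 174 (mod 874)
174 · 161 = 28014 ≡ 46 (mod 874)
46 · 835 = 38410 ≡ 828 (mod 874)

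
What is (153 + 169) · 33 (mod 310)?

86

153 + 169 = 322 ≡ 12 (mod 310)
12 · 33 = 396 ≡ 86 (mod 310)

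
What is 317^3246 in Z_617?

578

317^1 ≡ 317 (mod 617)
317^2 ≡ 317^2 = 100489 ≡ 535 (mod 617)
317^4 ≡ 535^2 = 286225 ≡ 554 (mod 617)
317^8 ≡ 554^2 = 306916 ≡ 267 (mod 617)
317^16 ≡ 267^2 = 71289 ≡ 334 (mod 617)
317^32 ≡ 334^2 = 111556 ≡ 496 (mod 617)
317^64 ≡ 496^2 = 246016 ≡ 450 (mod 617)
317^128 ≡ 450^2 = 202500 ≡ 124 (mod 617)
317^256 ≡ 124^2 = 15376 ≡ 568 (mod 617)
317^512 ≡ 568^2 = 322624 ≡ 550 (mod 617)
317^1024 ≡ 550^2 = 302500 ≡ 170 (mod 617)
317^2048 ≡ 170^2 = 28900 ≡ 518 (mod 617)
317^3246 = 317^2048 × 317^1024 × 317^128 × 317^32 × 317^8 × 317^4 × 317^2 ≡ 518 × 170 × 124 × 496 × 267 × 554 × 535 (mod 617).
Accumulate the product:
518 × 170 = 88060 ≡ 446
446 × 124 = 55304 ≡ 391
391 × 496 = 193936 ≡ 198
198 × 267 = 52866 ≡ 421
421 × 554 = 233234 ≡ 8
8 × 535 = 4280 ≡ 578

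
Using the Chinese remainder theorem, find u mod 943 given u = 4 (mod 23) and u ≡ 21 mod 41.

23⁻¹ mod 41: 23·25 ≡ 1 (mod 41), so 23⁻¹ ≡ 25.
u = 4 + 23·((21 − 4)·25 mod 41) = 4 + 23·15 = 349.
Check: 349 mod 23 = 4, 349 mod 41 = 21. ✓

349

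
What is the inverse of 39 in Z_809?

809 = 20·39 + 29
39 = 1·29 + 10
29 = 2·10 + 9
10 = 1·9 + 1
9 = 9·1 + 0
gcd(39, 809) = 1, so the inverse exists.
Bézout: 1 = −4·809 + 83·39.
So 39⁻¹ ≡ 83 (mod 809).

83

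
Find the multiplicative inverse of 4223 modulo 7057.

630

7057 = 1×4223 + 2834
4223 = 1×2834 + 1389
2834 = 2×1389 + 56
1389 = 24×56 + 45
56 = 1×45 + 11
45 = 4×11 + 1
11 = 11×1 + 0
gcd(4223, 7057) = 1, so the inverse exists.
Back-substitute for 1:
1 = 1×45 − 4×11
  = −4×56 + 5×45
  = 5×1389 − 124×56
  = −124×2834 + 253×1389
  = 253×4223 − 377×2834
  = −377×7057 + 630×4223
So 4223⁻¹ ≡ 630 (mod 7057).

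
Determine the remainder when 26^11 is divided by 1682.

1058

26^1 ≡ 26 (mod 1682)
26^2 ≡ 26^2 = 676 (mod 1682)
26^4 ≡ 676^2 = 456976 ≡ 1154 (mod 1682)
26^8 ≡ 1154^2 = 1331716 ≡ 1254 (mod 1682)
26^11 = 26^8 × 26^2 × 26^1 ≡ 1254 × 676 × 26 (mod 1682).
Accumulate the product:
1254 × 676 = 847704 ≡ 1658
1658 × 26 = 43108 ≡ 1058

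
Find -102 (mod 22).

8

-102 = -5·22 + 8, so -102 ≡ 8 (mod 22).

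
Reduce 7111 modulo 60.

7111 = 118·60 + 31, so 7111 ≡ 31 (mod 60).

31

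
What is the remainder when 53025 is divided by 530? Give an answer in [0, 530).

25

53025 = 100·530 + 25, so 53025 ≡ 25 (mod 530).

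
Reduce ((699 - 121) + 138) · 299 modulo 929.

699 - 121 = 578
578 + 138 = 716
716 · 299 = 214084 ≡ 414 (mod 929)

414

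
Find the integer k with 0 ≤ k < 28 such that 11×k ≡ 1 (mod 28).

23

By the extended Euclidean algorithm:
28 = 2·11 + 6
11 = 1·6 + 5
6 = 1·5 + 1
5 = 5·1 + 0
gcd(11, 28) = 1, so the inverse exists.
Bézout: 1 = 2·28 − 5·11.
So 11⁻¹ ≡ −5 ≡ 23 (mod 28).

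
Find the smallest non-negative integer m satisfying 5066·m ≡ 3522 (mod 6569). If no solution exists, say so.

2384

gcd(5066, 6569) = 1, so a unique solution mod 6569 exists.
5066⁻¹ ≡ 743 (mod 6569).
m ≡ 743·3522 ≡ 2384 (mod 6569).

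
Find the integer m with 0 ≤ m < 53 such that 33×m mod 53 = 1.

Run the extended Euclidean algorithm:
53 = 1*33 + 20
33 = 1*20 + 13
20 = 1*13 + 7
13 = 1*7 + 6
7 = 1*6 + 1
6 = 6*1 + 0
gcd(33, 53) = 1, so the inverse exists.
Back-substitute for 1:
1 = 1*7 − 1*6
  = −1*13 + 2*7
  = 2*20 − 3*13
  = −3*33 + 5*20
  = 5*53 − 8*33
So 33⁻¹ ≡ −8 ≡ 45 (mod 53).

45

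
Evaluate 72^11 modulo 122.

50

Using repeated squaring:
72^1 ≡ 72 (mod 122)
72^2 ≡ 72^2 = 5184 ≡ 60 (mod 122)
72^4 ≡ 60^2 = 3600 ≡ 62 (mod 122)
72^8 ≡ 62^2 = 3844 ≡ 62 (mod 122)
72^11 = 72^8 * 72^2 * 72^1 ≡ 62 * 60 * 72 (mod 122).
Accumulate the product:
62 * 60 = 3720 ≡ 60
60 * 72 = 4320 ≡ 50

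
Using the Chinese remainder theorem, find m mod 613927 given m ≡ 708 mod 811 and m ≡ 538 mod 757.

89107

811⁻¹ mod 757: 811×743 ≡ 1 (mod 757), so 811⁻¹ ≡ 743.
m = 708 + 811×((538 − 708)×743 mod 757) = 708 + 811×109 = 89107.
Check: 89107 mod 811 = 708, 89107 mod 757 = 538. ✓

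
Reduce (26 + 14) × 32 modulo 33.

26

26 + 14 = 40 ≡ 7 (mod 33)
7 × 32 = 224 ≡ 26 (mod 33)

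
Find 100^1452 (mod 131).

15

Using repeated squaring:
1452 in binary is 10110101100, i.e. 1452 = 1024 + 256 + 128 + 32 + 8 + 4.
100^1 ≡ 100 (mod 131)
100^2 ≡ 100^2 = 10000 ≡ 44 (mod 131)
100^4 ≡ 44^2 = 1936 ≡ 102 (mod 131)
100^8 ≡ 102^2 = 10404 ≡ 55 (mod 131)
100^16 ≡ 55^2 = 3025 ≡ 12 (mod 131)
100^32 ≡ 12^2 = 144 ≡ 13 (mod 131)
100^64 ≡ 13^2 = 169 ≡ 38 (mod 131)
100^128 ≡ 38^2 = 1444 ≡ 3 (mod 131)
100^256 ≡ 3^2 = 9 (mod 131)
100^512 ≡ 9^2 = 81 (mod 131)
100^1024 ≡ 81^2 = 6561 ≡ 11 (mod 131)
100^1452 = 100^1024 × 100^256 × 100^128 × 100^32 × 100^8 × 100^4 ≡ 11 × 9 × 3 × 13 × 55 × 102 (mod 131).
Accumulate the product:
11 × 9 = 99
99 × 3 = 297 ≡ 35
35 × 13 = 455 ≡ 62
62 × 55 = 3410 ≡ 4
4 × 102 = 408 ≡ 15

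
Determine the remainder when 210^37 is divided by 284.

37 in binary is 100101, i.e. 37 = 32 + 4 + 1.
210^1 ≡ 210 (mod 284)
210^2 ≡ 210^2 = 44100 ≡ 80 (mod 284)
210^4 ≡ 80^2 = 6400 ≡ 152 (mod 284)
210^8 ≡ 152^2 = 23104 ≡ 100 (mod 284)
210^16 ≡ 100^2 = 10000 ≡ 60 (mod 284)
210^32 ≡ 60^2 = 3600 ≡ 192 (mod 284)
210^37 = 210^32 × 210^4 × 210^1 ≡ 192 × 152 × 210 (mod 284).
Accumulate the product:
192 × 152 = 29184 ≡ 216
216 × 210 = 45360 ≡ 204

204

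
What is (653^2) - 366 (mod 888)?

691

(653)^2 ≡ 169 (mod 888)
169 - 366 = -197 ≡ 691 (mod 888)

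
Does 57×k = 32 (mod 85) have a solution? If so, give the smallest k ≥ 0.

11

gcd(57, 85) = 1, so a unique solution mod 85 exists.
57⁻¹ ≡ 3 (mod 85).
k ≡ 3×32 ≡ 11 (mod 85).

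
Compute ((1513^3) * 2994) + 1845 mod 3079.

1442

(1513)^3 ≡ 1019 (mod 3079)
1019 * 2994 = 3050886 ≡ 2676 (mod 3079)
2676 + 1845 = 4521 ≡ 1442 (mod 3079)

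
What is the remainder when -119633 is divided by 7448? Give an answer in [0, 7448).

6983

-119633 = -17×7448 + 6983, so -119633 ≡ 6983 (mod 7448).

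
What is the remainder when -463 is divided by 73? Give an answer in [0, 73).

48

-463 = -7×73 + 48, so -463 ≡ 48 (mod 73).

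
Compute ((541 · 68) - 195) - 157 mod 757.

100

541 · 68 = 36788 ≡ 452 (mod 757)
452 - 195 = 257
257 - 157 = 100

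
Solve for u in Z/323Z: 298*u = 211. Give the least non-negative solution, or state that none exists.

82

gcd(298, 323) = 1, so a unique solution mod 323 exists.
298⁻¹ ≡ 155 (mod 323).
u ≡ 155*211 ≡ 82 (mod 323).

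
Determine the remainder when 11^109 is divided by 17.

7

Using repeated squaring:
11^1 ≡ 11 (mod 17)
11^2 ≡ 11^2 = 121 ≡ 2 (mod 17)
11^4 ≡ 2^2 = 4 (mod 17)
11^8 ≡ 4^2 = 16 (mod 17)
11^16 ≡ 16^2 = 256 ≡ 1 (mod 17)
11^32 ≡ 1^2 = 1 (mod 17)
11^64 ≡ 1^2 = 1 (mod 17)
11^109 = 11^64 * 11^32 * 11^8 * 11^4 * 11^1 ≡ 1 * 1 * 16 * 4 * 11 (mod 17).
Accumulate the product:
1 * 1 = 1
1 * 16 = 16
16 * 4 = 64 ≡ 13
13 * 11 = 143 ≡ 7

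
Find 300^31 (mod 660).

300

Compute successive squares:
31 in binary is 11111, i.e. 31 = 16 + 8 + 4 + 2 + 1.
300^1 ≡ 300 (mod 660)
300^2 ≡ 300^2 = 90000 ≡ 240 (mod 660)
300^4 ≡ 240^2 = 57600 ≡ 180 (mod 660)
300^8 ≡ 180^2 = 32400 ≡ 60 (mod 660)
300^16 ≡ 60^2 = 3600 ≡ 300 (mod 660)
300^31 = 300^16 * 300^8 * 300^4 * 300^2 * 300^1 ≡ 300 * 60 * 180 * 240 * 300 (mod 660).
Accumulate the product:
300 * 60 = 18000 ≡ 180
180 * 180 = 32400 ≡ 60
60 * 240 = 14400 ≡ 540
540 * 300 = 162000 ≡ 300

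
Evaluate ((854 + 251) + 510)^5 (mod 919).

618

854 + 251 = 1105 ≡ 186 (mod 919)
186 + 510 = 696
(696)^5 ≡ 618 (mod 919)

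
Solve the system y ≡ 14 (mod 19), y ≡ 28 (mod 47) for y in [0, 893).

19⁻¹ mod 47: 19×5 ≡ 1 (mod 47), so 19⁻¹ ≡ 5.
y = 14 + 19×((28 − 14)×5 mod 47) = 14 + 19×23 = 451.
Check: 451 mod 19 = 14, 451 mod 47 = 28. ✓

451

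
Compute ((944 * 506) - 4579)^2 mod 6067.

1680

944 * 506 = 477664 ≡ 4438 (mod 6067)
4438 - 4579 = -141 ≡ 5926 (mod 6067)
(5926)^2 ≡ 1680 (mod 6067)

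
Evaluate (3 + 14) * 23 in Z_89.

3 + 14 = 17
17 * 23 = 391 ≡ 35 (mod 89)

35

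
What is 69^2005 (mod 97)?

46

By square-and-multiply:
2005 in binary is 11111010101, i.e. 2005 = 1024 + 512 + 256 + 128 + 64 + 16 + 4 + 1.
69^1 ≡ 69 (mod 97)
69^2 ≡ 69^2 = 4761 ≡ 8 (mod 97)
69^4 ≡ 8^2 = 64 (mod 97)
69^8 ≡ 64^2 = 4096 ≡ 22 (mod 97)
69^16 ≡ 22^2 = 484 ≡ 96 (mod 97)
69^32 ≡ 96^2 = 9216 ≡ 1 (mod 97)
69^64 ≡ 1^2 = 1 (mod 97)
69^128 ≡ 1^2 = 1 (mod 97)
69^256 ≡ 1^2 = 1 (mod 97)
69^512 ≡ 1^2 = 1 (mod 97)
69^1024 ≡ 1^2 = 1 (mod 97)
69^2005 = 69^1024 · 69^512 · 69^256 · 69^128 · 69^64 · 69^16 · 69^4 · 69^1 ≡ 1 · 1 · 1 · 1 · 1 · 96 · 64 · 69 (mod 97).
Accumulate the product:
1 · 1 = 1
1 · 1 = 1
1 · 1 = 1
1 · 1 = 1
1 · 96 = 96
96 · 64 = 6144 ≡ 33
33 · 69 = 2277 ≡ 46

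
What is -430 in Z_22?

10

-430 = -20*22 + 10, so -430 ≡ 10 (mod 22).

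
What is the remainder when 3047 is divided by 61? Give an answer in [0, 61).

3047 = 49*61 + 58, so 3047 ≡ 58 (mod 61).

58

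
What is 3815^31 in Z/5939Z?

By square-and-multiply:
31 in binary is 11111, i.e. 31 = 16 + 8 + 4 + 2 + 1.
3815^1 ≡ 3815 (mod 5939)
3815^2 ≡ 3815^2 = 14554225 ≡ 3675 (mod 5939)
3815^4 ≡ 3675^2 = 13505625 ≡ 339 (mod 5939)
3815^8 ≡ 339^2 = 114921 ≡ 2080 (mod 5939)
3815^16 ≡ 2080^2 = 4326400 ≡ 2808 (mod 5939)
3815^31 = 3815^16 · 3815^8 · 3815^4 · 3815^2 · 3815^1 ≡ 2808 · 2080 · 339 · 3675 · 3815 (mod 5939).
Accumulate the product:
2808 · 2080 = 5840640 ≡ 2603
2603 · 339 = 882417 ≡ 3445
3445 · 3675 = 12660375 ≡ 4366
4366 · 3815 = 16656290 ≡ 3334

3334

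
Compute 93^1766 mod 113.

1766 in binary is 11011100110, i.e. 1766 = 1024 + 512 + 128 + 64 + 32 + 4 + 2.
93^1 ≡ 93 (mod 113)
93^2 ≡ 93^2 = 8649 ≡ 61 (mod 113)
93^4 ≡ 61^2 = 3721 ≡ 105 (mod 113)
93^8 ≡ 105^2 = 11025 ≡ 64 (mod 113)
93^16 ≡ 64^2 = 4096 ≡ 28 (mod 113)
93^32 ≡ 28^2 = 784 ≡ 106 (mod 113)
93^64 ≡ 106^2 = 11236 ≡ 49 (mod 113)
93^128 ≡ 49^2 = 2401 ≡ 28 (mod 113)
93^256 ≡ 28^2 = 784 ≡ 106 (mod 113)
93^512 ≡ 106^2 = 11236 ≡ 49 (mod 113)
93^1024 ≡ 49^2 = 2401 ≡ 28 (mod 113)
93^1766 = 93^1024 · 93^512 · 93^128 · 93^64 · 93^32 · 93^4 · 93^2 ≡ 28 · 49 · 28 · 49 · 106 · 105 · 61 (mod 113).
Accumulate the product:
28 · 49 = 1372 ≡ 16
16 · 28 = 448 ≡ 109
109 · 49 = 5341 ≡ 30
30 · 106 = 3180 ≡ 16
16 · 105 = 1680 ≡ 98
98 · 61 = 5978 ≡ 102

102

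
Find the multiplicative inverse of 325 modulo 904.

Run the extended Euclidean algorithm:
904 = 2×325 + 254
325 = 1×254 + 71
254 = 3×71 + 41
71 = 1×41 + 30
41 = 1×30 + 11
30 = 2×11 + 8
11 = 1×8 + 3
8 = 2×3 + 2
3 = 1×2 + 1
2 = 2×1 + 0
gcd(325, 904) = 1, so the inverse exists.
Bézout: 1 = 119×904 − 331×325.
So 325⁻¹ ≡ −331 ≡ 573 (mod 904).

573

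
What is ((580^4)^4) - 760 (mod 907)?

318

(580)^4 ≡ 339 (mod 907)
(339)^4 ≡ 171 (mod 907)
171 - 760 = -589 ≡ 318 (mod 907)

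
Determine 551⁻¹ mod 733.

By the extended Euclidean algorithm:
733 = 1×551 + 182
551 = 3×182 + 5
182 = 36×5 + 2
5 = 2×2 + 1
2 = 2×1 + 0
gcd(551, 733) = 1, so the inverse exists.
Bézout: 1 = −221×733 + 294×551.
So 551⁻¹ ≡ 294 (mod 733).

294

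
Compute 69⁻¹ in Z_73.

18

73 = 1*69 + 4
69 = 17*4 + 1
4 = 4*1 + 0
gcd(69, 73) = 1, so the inverse exists.
Back-substitute for 1:
1 = 1*69 − 17*4
  = −17*73 + 18*69
So 69⁻¹ ≡ 18 (mod 73).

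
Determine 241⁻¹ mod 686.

649

686 = 2·241 + 204
241 = 1·204 + 37
204 = 5·37 + 19
37 = 1·19 + 18
19 = 1·18 + 1
18 = 18·1 + 0
gcd(241, 686) = 1, so the inverse exists.
Back-substitute for 1:
1 = 1·19 − 1·18
  = −1·37 + 2·19
  = 2·204 − 11·37
  = −11·241 + 13·204
  = 13·686 − 37·241
So 241⁻¹ ≡ −37 ≡ 649 (mod 686).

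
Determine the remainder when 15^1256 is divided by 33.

15

1256 in binary is 10011101000, i.e. 1256 = 1024 + 128 + 64 + 32 + 8.
15^1 ≡ 15 (mod 33)
15^2 ≡ 15^2 = 225 ≡ 27 (mod 33)
15^4 ≡ 27^2 = 729 ≡ 3 (mod 33)
15^8 ≡ 3^2 = 9 (mod 33)
15^16 ≡ 9^2 = 81 ≡ 15 (mod 33)
15^32 ≡ 15^2 = 225 ≡ 27 (mod 33)
15^64 ≡ 27^2 = 729 ≡ 3 (mod 33)
15^128 ≡ 3^2 = 9 (mod 33)
15^256 ≡ 9^2 = 81 ≡ 15 (mod 33)
15^512 ≡ 15^2 = 225 ≡ 27 (mod 33)
15^1024 ≡ 27^2 = 729 ≡ 3 (mod 33)
15^1256 = 15^1024 · 15^128 · 15^64 · 15^32 · 15^8 ≡ 3 · 9 · 3 · 27 · 9 (mod 33).
Accumulate the product:
3 · 9 = 27
27 · 3 = 81 ≡ 15
15 · 27 = 405 ≡ 9
9 · 9 = 81 ≡ 15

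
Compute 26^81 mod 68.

60

Compute successive squares:
26^1 ≡ 26 (mod 68)
26^2 ≡ 26^2 = 676 ≡ 64 (mod 68)
26^4 ≡ 64^2 = 4096 ≡ 16 (mod 68)
26^8 ≡ 16^2 = 256 ≡ 52 (mod 68)
26^16 ≡ 52^2 = 2704 ≡ 52 (mod 68)
26^32 ≡ 52^2 = 2704 ≡ 52 (mod 68)
26^64 ≡ 52^2 = 2704 ≡ 52 (mod 68)
26^81 = 26^64 × 26^16 × 26^1 ≡ 52 × 52 × 26 (mod 68).
Accumulate the product:
52 × 52 = 2704 ≡ 52
52 × 26 = 1352 ≡ 60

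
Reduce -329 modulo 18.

-329 = -19·18 + 13, so -329 ≡ 13 (mod 18).

13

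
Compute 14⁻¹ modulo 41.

3

41 = 2*14 + 13
14 = 1*13 + 1
13 = 13*1 + 0
gcd(14, 41) = 1, so the inverse exists.
Bézout: 1 = −1*41 + 3*14.
So 14⁻¹ ≡ 3 (mod 41).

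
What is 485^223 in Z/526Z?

223 in binary is 11011111, i.e. 223 = 128 + 64 + 16 + 8 + 4 + 2 + 1.
485^1 ≡ 485 (mod 526)
485^2 ≡ 485^2 = 235225 ≡ 103 (mod 526)
485^4 ≡ 103^2 = 10609 ≡ 89 (mod 526)
485^8 ≡ 89^2 = 7921 ≡ 31 (mod 526)
485^16 ≡ 31^2 = 961 ≡ 435 (mod 526)
485^32 ≡ 435^2 = 189225 ≡ 391 (mod 526)
485^64 ≡ 391^2 = 152881 ≡ 341 (mod 526)
485^128 ≡ 341^2 = 116281 ≡ 35 (mod 526)
485^223 = 485^128 · 485^64 · 485^16 · 485^8 · 485^4 · 485^2 · 485^1 ≡ 35 · 341 · 435 · 31 · 89 · 103 · 485 (mod 526).
Accumulate the product:
35 · 341 = 11935 ≡ 363
363 · 435 = 157905 ≡ 105
105 · 31 = 3255 ≡ 99
99 · 89 = 8811 ≡ 395
395 · 103 = 40685 ≡ 183
183 · 485 = 88755 ≡ 387

387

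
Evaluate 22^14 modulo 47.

Compute successive squares:
14 in binary is 1110, i.e. 14 = 8 + 4 + 2.
22^1 ≡ 22 (mod 47)
22^2 ≡ 22^2 = 484 ≡ 14 (mod 47)
22^4 ≡ 14^2 = 196 ≡ 8 (mod 47)
22^8 ≡ 8^2 = 64 ≡ 17 (mod 47)
22^14 = 22^8 · 22^4 · 22^2 ≡ 17 · 8 · 14 (mod 47).
Accumulate the product:
17 · 8 = 136 ≡ 42
42 · 14 = 588 ≡ 24

24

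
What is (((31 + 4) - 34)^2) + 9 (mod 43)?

10

31 + 4 = 35
35 - 34 = 1
(1)^2 ≡ 1 (mod 43)
1 + 9 = 10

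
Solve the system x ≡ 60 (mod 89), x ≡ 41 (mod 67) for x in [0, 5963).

89⁻¹ mod 67: 89·64 ≡ 1 (mod 67), so 89⁻¹ ≡ 64.
x = 60 + 89·((41 − 60)·64 mod 67) = 60 + 89·57 = 5133.
Check: 5133 mod 89 = 60, 5133 mod 67 = 41. ✓

5133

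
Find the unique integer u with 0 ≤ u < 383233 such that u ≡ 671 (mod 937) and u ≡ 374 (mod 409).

937⁻¹ mod 409: 937·55 ≡ 1 (mod 409), so 937⁻¹ ≡ 55.
u = 671 + 937·((374 − 671)·55 mod 409) = 671 + 937·25 = 24096.
Check: 24096 mod 937 = 671, 24096 mod 409 = 374. ✓

24096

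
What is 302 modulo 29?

12

302 = 10*29 + 12, so 302 ≡ 12 (mod 29).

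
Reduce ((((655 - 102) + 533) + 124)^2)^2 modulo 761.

291

655 - 102 = 553
553 + 533 = 1086 ≡ 325 (mod 761)
325 + 124 = 449
(449)^2 ≡ 697 (mod 761)
(697)^2 ≡ 291 (mod 761)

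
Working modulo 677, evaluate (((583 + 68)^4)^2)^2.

1

583 + 68 = 651
(651)^4 ≡ 1 (mod 677)
(1)^2 ≡ 1 (mod 677)
(1)^2 ≡ 1 (mod 677)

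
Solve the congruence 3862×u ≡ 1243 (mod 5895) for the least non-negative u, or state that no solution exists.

4114

gcd(3862, 5895) = 1, so a unique solution mod 5895 exists.
3862⁻¹ ≡ 838 (mod 5895).
u ≡ 838×1243 ≡ 4114 (mod 5895).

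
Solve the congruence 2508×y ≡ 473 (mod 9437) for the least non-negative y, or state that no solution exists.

2525

gcd(2508, 9437) = 1, so a unique solution mod 9437 exists.
2508⁻¹ ≡ 6709 (mod 9437).
y ≡ 6709×473 ≡ 2525 (mod 9437).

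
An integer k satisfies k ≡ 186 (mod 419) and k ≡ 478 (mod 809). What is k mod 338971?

419⁻¹ mod 809: 419·558 ≡ 1 (mod 809), so 419⁻¹ ≡ 558.
k = 186 + 419·((478 − 186)·558 mod 809) = 186 + 419·327 = 137199.

137199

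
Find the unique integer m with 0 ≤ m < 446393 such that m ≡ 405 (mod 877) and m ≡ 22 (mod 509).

877⁻¹ mod 509: 877*148 ≡ 1 (mod 509), so 877⁻¹ ≡ 148.
m = 405 + 877*((22 − 405)*148 mod 509) = 405 + 877*324 = 284553.

284553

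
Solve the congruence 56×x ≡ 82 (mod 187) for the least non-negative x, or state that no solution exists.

gcd(56, 187) = 1, so a unique solution mod 187 exists.
56⁻¹ ≡ 177 (mod 187).
x ≡ 177×82 ≡ 115 (mod 187).

115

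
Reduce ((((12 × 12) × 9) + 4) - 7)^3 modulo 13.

12 × 12 = 144 ≡ 1 (mod 13)
1 × 9 = 9
9 + 4 = 13 ≡ 0 (mod 13)
0 - 7 = -7 ≡ 6 (mod 13)
(6)^3 ≡ 8 (mod 13)

8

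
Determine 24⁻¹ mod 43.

9

43 = 1×24 + 19
24 = 1×19 + 5
19 = 3×5 + 4
5 = 1×4 + 1
4 = 4×1 + 0
gcd(24, 43) = 1, so the inverse exists.
Back-substitute for 1:
1 = 1×5 − 1×4
  = −1×19 + 4×5
  = 4×24 − 5×19
  = −5×43 + 9×24
So 24⁻¹ ≡ 9 (mod 43).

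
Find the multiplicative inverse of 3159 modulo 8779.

By the extended Euclidean algorithm:
8779 = 2*3159 + 2461
3159 = 1*2461 + 698
2461 = 3*698 + 367
698 = 1*367 + 331
367 = 1*331 + 36
331 = 9*36 + 7
36 = 5*7 + 1
7 = 7*1 + 0
gcd(3159, 8779) = 1, so the inverse exists.
Back-substitute for 1:
1 = 1*36 − 5*7
  = −5*331 + 46*36
  = 46*367 − 51*331
  = −51*698 + 97*367
  = 97*2461 − 342*698
  = −342*3159 + 439*2461
  = 439*8779 − 1220*3159
So 3159⁻¹ ≡ −1220 ≡ 7559 (mod 8779).

7559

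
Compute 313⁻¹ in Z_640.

By the extended Euclidean algorithm:
640 = 2×313 + 14
313 = 22×14 + 5
14 = 2×5 + 4
5 = 1×4 + 1
4 = 4×1 + 0
gcd(313, 640) = 1, so the inverse exists.
Bézout: 1 = −67×640 + 137×313.
So 313⁻¹ ≡ 137 (mod 640).

137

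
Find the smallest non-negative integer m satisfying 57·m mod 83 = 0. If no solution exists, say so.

gcd(57, 83) = 1, so a unique solution mod 83 exists.
57⁻¹ ≡ 67 (mod 83).
m ≡ 67·0 ≡ 0 (mod 83).

0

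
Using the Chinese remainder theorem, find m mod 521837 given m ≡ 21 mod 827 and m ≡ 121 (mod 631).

827⁻¹ mod 631: 827*132 ≡ 1 (mod 631), so 827⁻¹ ≡ 132.
m = 21 + 827*((121 − 21)*132 mod 631) = 21 + 827*580 = 479681.
Check: 479681 mod 827 = 21, 479681 mod 631 = 121. ✓

479681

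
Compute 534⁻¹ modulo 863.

341

863 = 1·534 + 329
534 = 1·329 + 205
329 = 1·205 + 124
205 = 1·124 + 81
124 = 1·81 + 43
81 = 1·43 + 38
43 = 1·38 + 5
38 = 7·5 + 3
5 = 1·3 + 2
3 = 1·2 + 1
2 = 2·1 + 0
gcd(534, 863) = 1, so the inverse exists.
Bézout: 1 = −211·863 + 341·534.
So 534⁻¹ ≡ 341 (mod 863).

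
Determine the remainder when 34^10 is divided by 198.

34

Compute successive squares:
10 in binary is 1010, i.e. 10 = 8 + 2.
34^1 ≡ 34 (mod 198)
34^2 ≡ 34^2 = 1156 ≡ 166 (mod 198)
34^4 ≡ 166^2 = 27556 ≡ 34 (mod 198)
34^8 ≡ 34^2 = 1156 ≡ 166 (mod 198)
34^10 = 34^8 · 34^2 ≡ 166 · 166 (mod 198).
166 · 166 = 27556 ≡ 34 (mod 198).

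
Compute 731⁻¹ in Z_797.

797 = 1×731 + 66
731 = 11×66 + 5
66 = 13×5 + 1
5 = 5×1 + 0
gcd(731, 797) = 1, so the inverse exists.
Back-substitute for 1:
1 = 1×66 − 13×5
  = −13×731 + 144×66
  = 144×797 − 157×731
So 731⁻¹ ≡ −157 ≡ 640 (mod 797).

640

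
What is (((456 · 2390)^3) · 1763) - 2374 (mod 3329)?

456 · 2390 = 1089840 ≡ 1257 (mod 3329)
(1257)^3 ≡ 245 (mod 3329)
245 · 1763 = 431935 ≡ 2494 (mod 3329)
2494 - 2374 = 120

120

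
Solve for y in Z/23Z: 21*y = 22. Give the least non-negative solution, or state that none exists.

12

gcd(21, 23) = 1, so a unique solution mod 23 exists.
21⁻¹ ≡ 11 (mod 23).
y ≡ 11*22 ≡ 12 (mod 23).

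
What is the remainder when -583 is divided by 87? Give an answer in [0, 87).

26

-583 = -7*87 + 26, so -583 ≡ 26 (mod 87).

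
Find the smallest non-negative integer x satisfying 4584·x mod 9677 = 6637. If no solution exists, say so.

6552

gcd(4584, 9677) = 1, so a unique solution mod 9677 exists.
4584⁻¹ ≡ 3232 (mod 9677).
x ≡ 3232·6637 ≡ 6552 (mod 9677).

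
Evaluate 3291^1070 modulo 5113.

Using repeated squaring:
1070 in binary is 10000101110, i.e. 1070 = 1024 + 32 + 8 + 4 + 2.
3291^1 ≡ 3291 (mod 5113)
3291^2 ≡ 3291^2 = 10830681 ≡ 1347 (mod 5113)
3291^4 ≡ 1347^2 = 1814409 ≡ 4407 (mod 5113)
3291^8 ≡ 4407^2 = 19421649 ≡ 2475 (mod 5113)
3291^16 ≡ 2475^2 = 6125625 ≡ 251 (mod 5113)
3291^32 ≡ 251^2 = 63001 ≡ 1645 (mod 5113)
3291^64 ≡ 1645^2 = 2706025 ≡ 1248 (mod 5113)
3291^128 ≡ 1248^2 = 1557504 ≡ 3152 (mod 5113)
3291^256 ≡ 3152^2 = 9935104 ≡ 545 (mod 5113)
3291^512 ≡ 545^2 = 297025 ≡ 471 (mod 5113)
3291^1024 ≡ 471^2 = 221841 ≡ 1982 (mod 5113)
3291^1070 = 3291^1024 × 3291^32 × 3291^8 × 3291^4 × 3291^2 ≡ 1982 × 1645 × 2475 × 4407 × 1347 (mod 5113).
Accumulate the product:
1982 × 1645 = 3260390 ≡ 3409
3409 × 2475 = 8437275 ≡ 825
825 × 4407 = 3635775 ≡ 432
432 × 1347 = 581904 ≡ 4135

4135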